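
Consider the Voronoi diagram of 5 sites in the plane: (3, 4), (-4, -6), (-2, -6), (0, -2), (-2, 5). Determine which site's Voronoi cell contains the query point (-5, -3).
Nearest site = (-4, -6)

The Voronoi cell of site s contains exactly those query points closer to s than to any other site. Compute squared distances from q = (-5, -3) to each site:
  (-4 − -5)² + (-6 − -3)² = 10
  (-2 − -5)² + (-6 − -3)² = 18
  (0 − -5)² + (-2 − -3)² = 26
  (-2 − -5)² + (5 − -3)² = 73
  (3 − -5)² + (4 − -3)² = 113
Minimum is attained by (-4, -6), so q lies in its Voronoi cell.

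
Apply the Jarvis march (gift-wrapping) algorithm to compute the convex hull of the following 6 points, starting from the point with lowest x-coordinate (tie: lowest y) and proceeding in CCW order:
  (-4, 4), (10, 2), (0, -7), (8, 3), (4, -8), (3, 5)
Hull (CCW) = [(-4, 4), (0, -7), (4, -8), (10, 2), (8, 3), (3, 5)]

Jarvis march: at each step, from the current hull vertex p, select the next vertex q as the point such that every other point lies strictly to the left of (or on) the directed line p → q. (Equivalently: for every other point r, the cross product (q − p) × (r − p) ≥ 0.)
Starting point (lowest x, tie lowest y): (-4, 4). Wrap until returning to start. Resulting hull: (-4, 4), (0, -7), (4, -8), (10, 2), (8, 3), (3, 5).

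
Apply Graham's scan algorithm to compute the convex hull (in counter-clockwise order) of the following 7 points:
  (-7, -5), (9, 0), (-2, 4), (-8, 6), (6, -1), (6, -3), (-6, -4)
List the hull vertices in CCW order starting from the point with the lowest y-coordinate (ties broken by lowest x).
Hull (CCW) = [(-7, -5), (6, -3), (9, 0), (-2, 4), (-8, 6)]

Graham scan procedure:
  1. Find the pivot p₀ = point with lowest y (tie → lowest x): (-7, -5).
  2. Sort the remaining points by polar angle around p₀.
  3. Walk through sorted points, maintaining a stack; pop the top while the last three entries make a non-left turn (cross product ≤ 0).
  4. Final stack is the convex hull in CCW order: (-7, -5), (6, -3), (9, 0), (-2, 4), (-8, 6).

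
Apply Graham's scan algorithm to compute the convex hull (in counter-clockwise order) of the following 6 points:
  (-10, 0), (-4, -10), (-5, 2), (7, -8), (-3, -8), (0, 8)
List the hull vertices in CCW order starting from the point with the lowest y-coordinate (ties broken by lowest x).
Hull (CCW) = [(-4, -10), (7, -8), (0, 8), (-10, 0)]

Graham scan procedure:
  1. Find the pivot p₀ = point with lowest y (tie → lowest x): (-4, -10).
  2. Sort the remaining points by polar angle around p₀.
  3. Walk through sorted points, maintaining a stack; pop the top while the last three entries make a non-left turn (cross product ≤ 0).
  4. Final stack is the convex hull in CCW order: (-4, -10), (7, -8), (0, 8), (-10, 0).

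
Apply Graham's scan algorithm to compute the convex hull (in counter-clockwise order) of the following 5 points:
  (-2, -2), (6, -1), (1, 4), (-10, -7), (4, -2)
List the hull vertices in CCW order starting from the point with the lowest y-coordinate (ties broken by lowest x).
Hull (CCW) = [(-10, -7), (4, -2), (6, -1), (1, 4)]

Graham scan procedure:
  1. Find the pivot p₀ = point with lowest y (tie → lowest x): (-10, -7).
  2. Sort the remaining points by polar angle around p₀.
  3. Walk through sorted points, maintaining a stack; pop the top while the last three entries make a non-left turn (cross product ≤ 0).
  4. Final stack is the convex hull in CCW order: (-10, -7), (4, -2), (6, -1), (1, 4).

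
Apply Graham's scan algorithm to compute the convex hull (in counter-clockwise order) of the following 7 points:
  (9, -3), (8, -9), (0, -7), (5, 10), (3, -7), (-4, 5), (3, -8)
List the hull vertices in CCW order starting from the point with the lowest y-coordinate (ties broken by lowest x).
Hull (CCW) = [(8, -9), (9, -3), (5, 10), (-4, 5), (0, -7), (3, -8)]

Graham scan procedure:
  1. Find the pivot p₀ = point with lowest y (tie → lowest x): (8, -9).
  2. Sort the remaining points by polar angle around p₀.
  3. Walk through sorted points, maintaining a stack; pop the top while the last three entries make a non-left turn (cross product ≤ 0).
  4. Final stack is the convex hull in CCW order: (8, -9), (9, -3), (5, 10), (-4, 5), (0, -7), (3, -8).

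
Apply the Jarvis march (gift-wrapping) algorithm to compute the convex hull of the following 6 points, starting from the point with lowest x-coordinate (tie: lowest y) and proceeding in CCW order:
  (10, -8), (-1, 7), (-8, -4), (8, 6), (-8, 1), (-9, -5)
Hull (CCW) = [(-9, -5), (10, -8), (8, 6), (-1, 7), (-8, 1)]

Jarvis march: at each step, from the current hull vertex p, select the next vertex q as the point such that every other point lies strictly to the left of (or on) the directed line p → q. (Equivalently: for every other point r, the cross product (q − p) × (r − p) ≥ 0.)
Starting point (lowest x, tie lowest y): (-9, -5). Wrap until returning to start. Resulting hull: (-9, -5), (10, -8), (8, 6), (-1, 7), (-8, 1).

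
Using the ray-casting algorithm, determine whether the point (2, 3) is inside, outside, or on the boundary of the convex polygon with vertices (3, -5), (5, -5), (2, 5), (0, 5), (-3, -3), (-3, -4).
The point (2, 3) lies strictly inside the polygon

Cast a horizontal ray to the right from the query point and count how many polygon edges it crosses (each edge strictly once or zero times, handled with the usual half-open convention). 
Parity of crossings → odd ⇒ inside.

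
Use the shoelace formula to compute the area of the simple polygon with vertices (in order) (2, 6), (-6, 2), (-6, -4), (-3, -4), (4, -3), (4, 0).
Area = 149/2

Shoelace formula: Area = (1/2) |Σ_i (x_i · y_{i+1} − x_{i+1} · y_i)| (indices mod n). Compute each cross term:
  (2)(2) − (-6)(6) = 40
  (-6)(-4) − (-6)(2) = 36
  (-6)(-4) − (-3)(-4) = 12
  (-3)(-3) − (4)(-4) = 25
  (4)(0) − (4)(-3) = 12
  (4)(6) − (2)(0) = 24
Sum = 149, so (signed) Area = 149/2 = 149/2, |Area| = 149/2.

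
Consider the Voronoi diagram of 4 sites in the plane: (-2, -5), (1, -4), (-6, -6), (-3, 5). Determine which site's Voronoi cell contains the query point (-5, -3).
Nearest site = (-6, -6)

The Voronoi cell of site s contains exactly those query points closer to s than to any other site. Compute squared distances from q = (-5, -3) to each site:
  (-6 − -5)² + (-6 − -3)² = 10
  (-2 − -5)² + (-5 − -3)² = 13
  (1 − -5)² + (-4 − -3)² = 37
  (-3 − -5)² + (5 − -3)² = 68
Minimum is attained by (-6, -6), so q lies in its Voronoi cell.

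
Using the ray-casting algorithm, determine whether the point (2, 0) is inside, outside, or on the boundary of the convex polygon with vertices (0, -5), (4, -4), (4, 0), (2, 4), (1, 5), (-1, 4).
The point (2, 0) lies strictly inside the polygon

Cast a horizontal ray to the right from the query point and count how many polygon edges it crosses (each edge strictly once or zero times, handled with the usual half-open convention). 
Parity of crossings → odd ⇒ inside.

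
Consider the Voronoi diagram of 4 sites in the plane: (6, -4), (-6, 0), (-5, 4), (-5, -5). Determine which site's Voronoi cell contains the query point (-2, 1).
Nearest site = (-6, 0)

The Voronoi cell of site s contains exactly those query points closer to s than to any other site. Compute squared distances from q = (-2, 1) to each site:
  (-6 − -2)² + (0 − 1)² = 17
  (-5 − -2)² + (4 − 1)² = 18
  (-5 − -2)² + (-5 − 1)² = 45
  (6 − -2)² + (-4 − 1)² = 89
Minimum is attained by (-6, 0), so q lies in its Voronoi cell.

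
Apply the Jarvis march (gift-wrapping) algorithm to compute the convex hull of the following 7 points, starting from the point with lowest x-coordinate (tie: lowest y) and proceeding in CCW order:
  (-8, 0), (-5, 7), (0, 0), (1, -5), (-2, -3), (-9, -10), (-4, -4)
Hull (CCW) = [(-9, -10), (1, -5), (0, 0), (-5, 7), (-8, 0)]

Jarvis march: at each step, from the current hull vertex p, select the next vertex q as the point such that every other point lies strictly to the left of (or on) the directed line p → q. (Equivalently: for every other point r, the cross product (q − p) × (r − p) ≥ 0.)
Starting point (lowest x, tie lowest y): (-9, -10). Wrap until returning to start. Resulting hull: (-9, -10), (1, -5), (0, 0), (-5, 7), (-8, 0).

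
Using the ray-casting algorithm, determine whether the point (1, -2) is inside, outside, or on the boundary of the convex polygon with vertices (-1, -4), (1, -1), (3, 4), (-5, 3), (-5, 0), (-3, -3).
The point (1, -2) lies strictly outside the polygon

Cast a horizontal ray to the right from the query point and count how many polygon edges it crosses (each edge strictly once or zero times, handled with the usual half-open convention). 
Parity of crossings → even ⇒ outside.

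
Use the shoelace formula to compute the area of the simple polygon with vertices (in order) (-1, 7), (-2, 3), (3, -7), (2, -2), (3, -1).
Area = 24

Shoelace formula: Area = (1/2) |Σ_i (x_i · y_{i+1} − x_{i+1} · y_i)| (indices mod n). Compute each cross term:
  (-1)(3) − (-2)(7) = 11
  (-2)(-7) − (3)(3) = 5
  (3)(-2) − (2)(-7) = 8
  (2)(-1) − (3)(-2) = 4
  (3)(7) − (-1)(-1) = 20
Sum = 48, so (signed) Area = 48/2 = 24, |Area| = 24.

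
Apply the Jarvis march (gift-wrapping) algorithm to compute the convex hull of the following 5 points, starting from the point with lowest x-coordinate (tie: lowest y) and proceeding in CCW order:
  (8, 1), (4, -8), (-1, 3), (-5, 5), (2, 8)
Hull (CCW) = [(-5, 5), (4, -8), (8, 1), (2, 8)]

Jarvis march: at each step, from the current hull vertex p, select the next vertex q as the point such that every other point lies strictly to the left of (or on) the directed line p → q. (Equivalently: for every other point r, the cross product (q − p) × (r − p) ≥ 0.)
Starting point (lowest x, tie lowest y): (-5, 5). Wrap until returning to start. Resulting hull: (-5, 5), (4, -8), (8, 1), (2, 8).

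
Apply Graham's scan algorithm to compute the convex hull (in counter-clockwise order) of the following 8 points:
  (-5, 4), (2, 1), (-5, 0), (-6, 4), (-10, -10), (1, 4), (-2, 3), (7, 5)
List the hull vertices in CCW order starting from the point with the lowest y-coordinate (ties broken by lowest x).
Hull (CCW) = [(-10, -10), (7, 5), (-6, 4)]

Graham scan procedure:
  1. Find the pivot p₀ = point with lowest y (tie → lowest x): (-10, -10).
  2. Sort the remaining points by polar angle around p₀.
  3. Walk through sorted points, maintaining a stack; pop the top while the last three entries make a non-left turn (cross product ≤ 0).
  4. Final stack is the convex hull in CCW order: (-10, -10), (7, 5), (-6, 4).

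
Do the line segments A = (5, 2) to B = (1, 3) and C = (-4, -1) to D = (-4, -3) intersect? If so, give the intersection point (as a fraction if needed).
No (intersection of containing lines falls outside at least one segment)

Parametrize and solve: t = 9/4, s = -21/8. At least one of these is outside [0, 1], so the segments do not intersect.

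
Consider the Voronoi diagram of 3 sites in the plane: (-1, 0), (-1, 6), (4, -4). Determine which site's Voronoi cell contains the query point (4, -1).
Nearest site = (4, -4)

The Voronoi cell of site s contains exactly those query points closer to s than to any other site. Compute squared distances from q = (4, -1) to each site:
  (4 − 4)² + (-4 − -1)² = 9
  (-1 − 4)² + (0 − -1)² = 26
  (-1 − 4)² + (6 − -1)² = 74
Minimum is attained by (4, -4), so q lies in its Voronoi cell.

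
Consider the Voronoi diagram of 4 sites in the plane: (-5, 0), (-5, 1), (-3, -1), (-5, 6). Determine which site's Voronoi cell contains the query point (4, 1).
Nearest site = (-3, -1)

The Voronoi cell of site s contains exactly those query points closer to s than to any other site. Compute squared distances from q = (4, 1) to each site:
  (-3 − 4)² + (-1 − 1)² = 53
  (-5 − 4)² + (1 − 1)² = 81
  (-5 − 4)² + (0 − 1)² = 82
  (-5 − 4)² + (6 − 1)² = 106
Minimum is attained by (-3, -1), so q lies in its Voronoi cell.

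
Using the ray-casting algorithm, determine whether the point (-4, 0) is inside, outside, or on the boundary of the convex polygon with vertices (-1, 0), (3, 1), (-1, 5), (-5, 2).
The point (-4, 0) lies strictly outside the polygon

Cast a horizontal ray to the right from the query point and count how many polygon edges it crosses (each edge strictly once or zero times, handled with the usual half-open convention). 
Parity of crossings → even ⇒ outside.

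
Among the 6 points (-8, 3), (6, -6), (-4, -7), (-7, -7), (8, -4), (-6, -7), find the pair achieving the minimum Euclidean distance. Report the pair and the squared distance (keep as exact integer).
Pair = ((-7, -7), (-6, -7)); squared distance = 1

Compute all C(6, 2) = 15 pairwise squared distances (x_i − x_j)² + (y_i − y_j)². The minimum is 1, attained by the pair ((-7, -7), (-6, -7)).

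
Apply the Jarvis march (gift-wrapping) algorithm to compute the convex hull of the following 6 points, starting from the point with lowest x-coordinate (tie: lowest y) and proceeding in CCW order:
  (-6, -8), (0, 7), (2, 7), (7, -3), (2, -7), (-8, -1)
Hull (CCW) = [(-8, -1), (-6, -8), (2, -7), (7, -3), (2, 7), (0, 7)]

Jarvis march: at each step, from the current hull vertex p, select the next vertex q as the point such that every other point lies strictly to the left of (or on) the directed line p → q. (Equivalently: for every other point r, the cross product (q − p) × (r − p) ≥ 0.)
Starting point (lowest x, tie lowest y): (-8, -1). Wrap until returning to start. Resulting hull: (-8, -1), (-6, -8), (2, -7), (7, -3), (2, 7), (0, 7).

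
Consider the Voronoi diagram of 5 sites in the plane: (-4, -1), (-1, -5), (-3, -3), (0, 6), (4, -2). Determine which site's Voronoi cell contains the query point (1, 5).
Nearest site = (0, 6)

The Voronoi cell of site s contains exactly those query points closer to s than to any other site. Compute squared distances from q = (1, 5) to each site:
  (0 − 1)² + (6 − 5)² = 2
  (4 − 1)² + (-2 − 5)² = 58
  (-4 − 1)² + (-1 − 5)² = 61
  (-3 − 1)² + (-3 − 5)² = 80
  (-1 − 1)² + (-5 − 5)² = 104
Minimum is attained by (0, 6), so q lies in its Voronoi cell.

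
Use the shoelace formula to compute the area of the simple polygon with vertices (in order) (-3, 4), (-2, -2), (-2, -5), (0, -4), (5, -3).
Area = 59/2

Shoelace formula: Area = (1/2) |Σ_i (x_i · y_{i+1} − x_{i+1} · y_i)| (indices mod n). Compute each cross term:
  (-3)(-2) − (-2)(4) = 14
  (-2)(-5) − (-2)(-2) = 6
  (-2)(-4) − (0)(-5) = 8
  (0)(-3) − (5)(-4) = 20
  (5)(4) − (-3)(-3) = 11
Sum = 59, so (signed) Area = 59/2 = 59/2, |Area| = 59/2.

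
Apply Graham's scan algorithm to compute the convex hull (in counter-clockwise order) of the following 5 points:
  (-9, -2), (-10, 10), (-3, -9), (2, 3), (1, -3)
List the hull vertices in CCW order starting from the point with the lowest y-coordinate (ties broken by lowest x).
Hull (CCW) = [(-3, -9), (1, -3), (2, 3), (-10, 10), (-9, -2)]

Graham scan procedure:
  1. Find the pivot p₀ = point with lowest y (tie → lowest x): (-3, -9).
  2. Sort the remaining points by polar angle around p₀.
  3. Walk through sorted points, maintaining a stack; pop the top while the last three entries make a non-left turn (cross product ≤ 0).
  4. Final stack is the convex hull in CCW order: (-3, -9), (1, -3), (2, 3), (-10, 10), (-9, -2).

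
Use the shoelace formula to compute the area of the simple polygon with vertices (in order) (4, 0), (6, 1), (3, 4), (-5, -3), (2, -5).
Area = 87/2

Shoelace formula: Area = (1/2) |Σ_i (x_i · y_{i+1} − x_{i+1} · y_i)| (indices mod n). Compute each cross term:
  (4)(1) − (6)(0) = 4
  (6)(4) − (3)(1) = 21
  (3)(-3) − (-5)(4) = 11
  (-5)(-5) − (2)(-3) = 31
  (2)(0) − (4)(-5) = 20
Sum = 87, so (signed) Area = 87/2 = 87/2, |Area| = 87/2.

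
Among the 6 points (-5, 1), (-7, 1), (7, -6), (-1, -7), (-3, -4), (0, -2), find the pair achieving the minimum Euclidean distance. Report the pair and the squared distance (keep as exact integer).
Pair = ((-5, 1), (-7, 1)); squared distance = 4

Compute all C(6, 2) = 15 pairwise squared distances (x_i − x_j)² + (y_i − y_j)². The minimum is 4, attained by the pair ((-5, 1), (-7, 1)).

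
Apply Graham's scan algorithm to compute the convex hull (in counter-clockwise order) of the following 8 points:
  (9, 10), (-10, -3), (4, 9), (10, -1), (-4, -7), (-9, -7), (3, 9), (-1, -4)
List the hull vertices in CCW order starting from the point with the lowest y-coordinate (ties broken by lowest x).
Hull (CCW) = [(-9, -7), (-4, -7), (10, -1), (9, 10), (3, 9), (-10, -3)]

Graham scan procedure:
  1. Find the pivot p₀ = point with lowest y (tie → lowest x): (-9, -7).
  2. Sort the remaining points by polar angle around p₀.
  3. Walk through sorted points, maintaining a stack; pop the top while the last three entries make a non-left turn (cross product ≤ 0).
  4. Final stack is the convex hull in CCW order: (-9, -7), (-4, -7), (10, -1), (9, 10), (3, 9), (-10, -3).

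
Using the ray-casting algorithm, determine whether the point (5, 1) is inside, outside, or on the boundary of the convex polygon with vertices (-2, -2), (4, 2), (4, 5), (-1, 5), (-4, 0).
The point (5, 1) lies strictly outside the polygon

Cast a horizontal ray to the right from the query point and count how many polygon edges it crosses (each edge strictly once or zero times, handled with the usual half-open convention). 
Parity of crossings → even ⇒ outside.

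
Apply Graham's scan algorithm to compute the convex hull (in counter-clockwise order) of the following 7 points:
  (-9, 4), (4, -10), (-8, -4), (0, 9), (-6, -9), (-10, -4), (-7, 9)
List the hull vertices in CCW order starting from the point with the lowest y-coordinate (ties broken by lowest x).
Hull (CCW) = [(4, -10), (0, 9), (-7, 9), (-9, 4), (-10, -4), (-6, -9)]

Graham scan procedure:
  1. Find the pivot p₀ = point with lowest y (tie → lowest x): (4, -10).
  2. Sort the remaining points by polar angle around p₀.
  3. Walk through sorted points, maintaining a stack; pop the top while the last three entries make a non-left turn (cross product ≤ 0).
  4. Final stack is the convex hull in CCW order: (4, -10), (0, 9), (-7, 9), (-9, 4), (-10, -4), (-6, -9).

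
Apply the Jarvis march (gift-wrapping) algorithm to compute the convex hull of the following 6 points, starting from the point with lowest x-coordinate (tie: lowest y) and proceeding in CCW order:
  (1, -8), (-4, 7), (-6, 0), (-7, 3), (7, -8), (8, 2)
Hull (CCW) = [(-7, 3), (-6, 0), (1, -8), (7, -8), (8, 2), (-4, 7)]

Jarvis march: at each step, from the current hull vertex p, select the next vertex q as the point such that every other point lies strictly to the left of (or on) the directed line p → q. (Equivalently: for every other point r, the cross product (q − p) × (r − p) ≥ 0.)
Starting point (lowest x, tie lowest y): (-7, 3). Wrap until returning to start. Resulting hull: (-7, 3), (-6, 0), (1, -8), (7, -8), (8, 2), (-4, 7).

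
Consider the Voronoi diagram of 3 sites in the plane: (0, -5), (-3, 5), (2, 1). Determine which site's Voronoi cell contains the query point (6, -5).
Nearest site = (0, -5)

The Voronoi cell of site s contains exactly those query points closer to s than to any other site. Compute squared distances from q = (6, -5) to each site:
  (0 − 6)² + (-5 − -5)² = 36
  (2 − 6)² + (1 − -5)² = 52
  (-3 − 6)² + (5 − -5)² = 181
Minimum is attained by (0, -5), so q lies in its Voronoi cell.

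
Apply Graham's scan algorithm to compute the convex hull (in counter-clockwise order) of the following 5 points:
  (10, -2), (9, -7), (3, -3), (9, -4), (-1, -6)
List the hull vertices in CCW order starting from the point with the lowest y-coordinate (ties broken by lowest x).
Hull (CCW) = [(9, -7), (10, -2), (3, -3), (-1, -6)]

Graham scan procedure:
  1. Find the pivot p₀ = point with lowest y (tie → lowest x): (9, -7).
  2. Sort the remaining points by polar angle around p₀.
  3. Walk through sorted points, maintaining a stack; pop the top while the last three entries make a non-left turn (cross product ≤ 0).
  4. Final stack is the convex hull in CCW order: (9, -7), (10, -2), (3, -3), (-1, -6).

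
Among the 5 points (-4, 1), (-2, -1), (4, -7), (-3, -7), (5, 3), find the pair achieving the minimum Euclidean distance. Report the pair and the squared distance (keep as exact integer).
Pair = ((-4, 1), (-2, -1)); squared distance = 8

Compute all C(5, 2) = 10 pairwise squared distances (x_i − x_j)² + (y_i − y_j)². The minimum is 8, attained by the pair ((-4, 1), (-2, -1)).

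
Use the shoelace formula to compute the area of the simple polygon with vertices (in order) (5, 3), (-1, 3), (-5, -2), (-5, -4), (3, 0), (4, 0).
Area = 69/2

Shoelace formula: Area = (1/2) |Σ_i (x_i · y_{i+1} − x_{i+1} · y_i)| (indices mod n). Compute each cross term:
  (5)(3) − (-1)(3) = 18
  (-1)(-2) − (-5)(3) = 17
  (-5)(-4) − (-5)(-2) = 10
  (-5)(0) − (3)(-4) = 12
  (3)(0) − (4)(0) = 0
  (4)(3) − (5)(0) = 12
Sum = 69, so (signed) Area = 69/2 = 69/2, |Area| = 69/2.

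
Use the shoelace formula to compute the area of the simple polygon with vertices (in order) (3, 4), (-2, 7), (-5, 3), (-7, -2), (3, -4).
Area = 147/2

Shoelace formula: Area = (1/2) |Σ_i (x_i · y_{i+1} − x_{i+1} · y_i)| (indices mod n). Compute each cross term:
  (3)(7) − (-2)(4) = 29
  (-2)(3) − (-5)(7) = 29
  (-5)(-2) − (-7)(3) = 31
  (-7)(-4) − (3)(-2) = 34
  (3)(4) − (3)(-4) = 24
Sum = 147, so (signed) Area = 147/2 = 147/2, |Area| = 147/2.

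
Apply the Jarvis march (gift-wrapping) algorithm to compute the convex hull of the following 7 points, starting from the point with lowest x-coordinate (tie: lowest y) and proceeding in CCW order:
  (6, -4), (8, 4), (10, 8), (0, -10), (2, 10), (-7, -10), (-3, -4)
Hull (CCW) = [(-7, -10), (0, -10), (6, -4), (10, 8), (2, 10)]

Jarvis march: at each step, from the current hull vertex p, select the next vertex q as the point such that every other point lies strictly to the left of (or on) the directed line p → q. (Equivalently: for every other point r, the cross product (q − p) × (r − p) ≥ 0.)
Starting point (lowest x, tie lowest y): (-7, -10). Wrap until returning to start. Resulting hull: (-7, -10), (0, -10), (6, -4), (10, 8), (2, 10).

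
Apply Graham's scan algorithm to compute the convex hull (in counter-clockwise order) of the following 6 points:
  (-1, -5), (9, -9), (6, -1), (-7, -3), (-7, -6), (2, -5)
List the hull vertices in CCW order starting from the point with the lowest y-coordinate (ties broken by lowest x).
Hull (CCW) = [(9, -9), (6, -1), (-7, -3), (-7, -6)]

Graham scan procedure:
  1. Find the pivot p₀ = point with lowest y (tie → lowest x): (9, -9).
  2. Sort the remaining points by polar angle around p₀.
  3. Walk through sorted points, maintaining a stack; pop the top while the last three entries make a non-left turn (cross product ≤ 0).
  4. Final stack is the convex hull in CCW order: (9, -9), (6, -1), (-7, -3), (-7, -6).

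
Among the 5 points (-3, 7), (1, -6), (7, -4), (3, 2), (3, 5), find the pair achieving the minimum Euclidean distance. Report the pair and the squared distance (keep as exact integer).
Pair = ((3, 2), (3, 5)); squared distance = 9

Compute all C(5, 2) = 10 pairwise squared distances (x_i − x_j)² + (y_i − y_j)². The minimum is 9, attained by the pair ((3, 2), (3, 5)).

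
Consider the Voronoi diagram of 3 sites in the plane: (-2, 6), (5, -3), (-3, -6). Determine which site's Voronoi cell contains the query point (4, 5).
Nearest site = (-2, 6)

The Voronoi cell of site s contains exactly those query points closer to s than to any other site. Compute squared distances from q = (4, 5) to each site:
  (-2 − 4)² + (6 − 5)² = 37
  (5 − 4)² + (-3 − 5)² = 65
  (-3 − 4)² + (-6 − 5)² = 170
Minimum is attained by (-2, 6), so q lies in its Voronoi cell.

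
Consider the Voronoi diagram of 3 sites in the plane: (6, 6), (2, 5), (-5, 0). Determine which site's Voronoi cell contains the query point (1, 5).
Nearest site = (2, 5)

The Voronoi cell of site s contains exactly those query points closer to s than to any other site. Compute squared distances from q = (1, 5) to each site:
  (2 − 1)² + (5 − 5)² = 1
  (6 − 1)² + (6 − 5)² = 26
  (-5 − 1)² + (0 − 5)² = 61
Minimum is attained by (2, 5), so q lies in its Voronoi cell.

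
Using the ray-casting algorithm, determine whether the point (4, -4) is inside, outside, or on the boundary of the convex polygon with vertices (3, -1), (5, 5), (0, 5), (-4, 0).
The point (4, -4) lies strictly outside the polygon

Cast a horizontal ray to the right from the query point and count how many polygon edges it crosses (each edge strictly once or zero times, handled with the usual half-open convention). 
Parity of crossings → even ⇒ outside.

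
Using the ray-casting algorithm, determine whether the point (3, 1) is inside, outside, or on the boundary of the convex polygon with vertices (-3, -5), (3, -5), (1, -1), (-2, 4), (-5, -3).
The point (3, 1) lies strictly outside the polygon

Cast a horizontal ray to the right from the query point and count how many polygon edges it crosses (each edge strictly once or zero times, handled with the usual half-open convention). 
Parity of crossings → even ⇒ outside.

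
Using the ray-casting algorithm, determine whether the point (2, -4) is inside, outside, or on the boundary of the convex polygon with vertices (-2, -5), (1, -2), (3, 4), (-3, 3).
The point (2, -4) lies strictly outside the polygon

Cast a horizontal ray to the right from the query point and count how many polygon edges it crosses (each edge strictly once or zero times, handled with the usual half-open convention). 
Parity of crossings → even ⇒ outside.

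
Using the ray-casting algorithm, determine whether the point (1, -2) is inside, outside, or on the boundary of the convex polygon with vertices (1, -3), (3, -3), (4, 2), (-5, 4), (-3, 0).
The point (1, -2) lies strictly inside the polygon

Cast a horizontal ray to the right from the query point and count how many polygon edges it crosses (each edge strictly once or zero times, handled with the usual half-open convention). 
Parity of crossings → odd ⇒ inside.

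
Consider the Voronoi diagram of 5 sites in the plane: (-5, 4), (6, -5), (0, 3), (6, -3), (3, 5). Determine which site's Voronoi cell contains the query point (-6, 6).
Nearest site = (-5, 4)

The Voronoi cell of site s contains exactly those query points closer to s than to any other site. Compute squared distances from q = (-6, 6) to each site:
  (-5 − -6)² + (4 − 6)² = 5
  (0 − -6)² + (3 − 6)² = 45
  (3 − -6)² + (5 − 6)² = 82
  (6 − -6)² + (-3 − 6)² = 225
  (6 − -6)² + (-5 − 6)² = 265
Minimum is attained by (-5, 4), so q lies in its Voronoi cell.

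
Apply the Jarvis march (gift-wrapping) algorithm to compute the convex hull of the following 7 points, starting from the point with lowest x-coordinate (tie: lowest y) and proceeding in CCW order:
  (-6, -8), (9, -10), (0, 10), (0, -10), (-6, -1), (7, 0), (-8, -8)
Hull (CCW) = [(-8, -8), (0, -10), (9, -10), (7, 0), (0, 10), (-6, -1)]

Jarvis march: at each step, from the current hull vertex p, select the next vertex q as the point such that every other point lies strictly to the left of (or on) the directed line p → q. (Equivalently: for every other point r, the cross product (q − p) × (r − p) ≥ 0.)
Starting point (lowest x, tie lowest y): (-8, -8). Wrap until returning to start. Resulting hull: (-8, -8), (0, -10), (9, -10), (7, 0), (0, 10), (-6, -1).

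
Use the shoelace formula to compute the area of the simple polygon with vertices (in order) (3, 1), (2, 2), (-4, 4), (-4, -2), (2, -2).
Area = 32

Shoelace formula: Area = (1/2) |Σ_i (x_i · y_{i+1} − x_{i+1} · y_i)| (indices mod n). Compute each cross term:
  (3)(2) − (2)(1) = 4
  (2)(4) − (-4)(2) = 16
  (-4)(-2) − (-4)(4) = 24
  (-4)(-2) − (2)(-2) = 12
  (2)(1) − (3)(-2) = 8
Sum = 64, so (signed) Area = 64/2 = 32, |Area| = 32.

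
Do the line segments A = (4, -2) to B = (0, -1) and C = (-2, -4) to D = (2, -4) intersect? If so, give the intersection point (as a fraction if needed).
No (intersection of containing lines falls outside at least one segment)

Parametrize and solve: t = -2, s = 7/2. At least one of these is outside [0, 1], so the segments do not intersect.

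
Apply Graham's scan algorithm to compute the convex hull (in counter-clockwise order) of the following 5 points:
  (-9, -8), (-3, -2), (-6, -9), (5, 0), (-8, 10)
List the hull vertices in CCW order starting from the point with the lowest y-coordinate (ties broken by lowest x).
Hull (CCW) = [(-6, -9), (5, 0), (-8, 10), (-9, -8)]

Graham scan procedure:
  1. Find the pivot p₀ = point with lowest y (tie → lowest x): (-6, -9).
  2. Sort the remaining points by polar angle around p₀.
  3. Walk through sorted points, maintaining a stack; pop the top while the last three entries make a non-left turn (cross product ≤ 0).
  4. Final stack is the convex hull in CCW order: (-6, -9), (5, 0), (-8, 10), (-9, -8).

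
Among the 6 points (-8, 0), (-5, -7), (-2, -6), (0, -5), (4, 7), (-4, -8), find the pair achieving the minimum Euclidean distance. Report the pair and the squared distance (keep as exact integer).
Pair = ((-5, -7), (-4, -8)); squared distance = 2

Compute all C(6, 2) = 15 pairwise squared distances (x_i − x_j)² + (y_i − y_j)². The minimum is 2, attained by the pair ((-5, -7), (-4, -8)).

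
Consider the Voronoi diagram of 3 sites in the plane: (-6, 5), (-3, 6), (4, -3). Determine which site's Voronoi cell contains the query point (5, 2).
Nearest site = (4, -3)

The Voronoi cell of site s contains exactly those query points closer to s than to any other site. Compute squared distances from q = (5, 2) to each site:
  (4 − 5)² + (-3 − 2)² = 26
  (-3 − 5)² + (6 − 2)² = 80
  (-6 − 5)² + (5 − 2)² = 130
Minimum is attained by (4, -3), so q lies in its Voronoi cell.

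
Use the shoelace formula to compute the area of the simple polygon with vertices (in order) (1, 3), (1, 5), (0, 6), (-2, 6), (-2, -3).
Area = 35/2

Shoelace formula: Area = (1/2) |Σ_i (x_i · y_{i+1} − x_{i+1} · y_i)| (indices mod n). Compute each cross term:
  (1)(5) − (1)(3) = 2
  (1)(6) − (0)(5) = 6
  (0)(6) − (-2)(6) = 12
  (-2)(-3) − (-2)(6) = 18
  (-2)(3) − (1)(-3) = -3
Sum = 35, so (signed) Area = 35/2 = 35/2, |Area| = 35/2.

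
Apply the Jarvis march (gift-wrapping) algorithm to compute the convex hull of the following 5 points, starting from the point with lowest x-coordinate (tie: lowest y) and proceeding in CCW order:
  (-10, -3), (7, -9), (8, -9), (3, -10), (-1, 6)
Hull (CCW) = [(-10, -3), (3, -10), (8, -9), (-1, 6)]

Jarvis march: at each step, from the current hull vertex p, select the next vertex q as the point such that every other point lies strictly to the left of (or on) the directed line p → q. (Equivalently: for every other point r, the cross product (q − p) × (r − p) ≥ 0.)
Starting point (lowest x, tie lowest y): (-10, -3). Wrap until returning to start. Resulting hull: (-10, -3), (3, -10), (8, -9), (-1, 6).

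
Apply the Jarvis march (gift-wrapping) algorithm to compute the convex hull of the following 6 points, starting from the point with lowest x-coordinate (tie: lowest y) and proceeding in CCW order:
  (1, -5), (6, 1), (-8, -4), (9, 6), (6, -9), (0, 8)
Hull (CCW) = [(-8, -4), (6, -9), (9, 6), (0, 8)]

Jarvis march: at each step, from the current hull vertex p, select the next vertex q as the point such that every other point lies strictly to the left of (or on) the directed line p → q. (Equivalently: for every other point r, the cross product (q − p) × (r − p) ≥ 0.)
Starting point (lowest x, tie lowest y): (-8, -4). Wrap until returning to start. Resulting hull: (-8, -4), (6, -9), (9, 6), (0, 8).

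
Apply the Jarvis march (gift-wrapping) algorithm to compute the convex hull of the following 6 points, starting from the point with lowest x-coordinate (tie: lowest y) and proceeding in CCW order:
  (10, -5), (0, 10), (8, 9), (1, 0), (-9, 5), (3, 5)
Hull (CCW) = [(-9, 5), (10, -5), (8, 9), (0, 10)]

Jarvis march: at each step, from the current hull vertex p, select the next vertex q as the point such that every other point lies strictly to the left of (or on) the directed line p → q. (Equivalently: for every other point r, the cross product (q − p) × (r − p) ≥ 0.)
Starting point (lowest x, tie lowest y): (-9, 5). Wrap until returning to start. Resulting hull: (-9, 5), (10, -5), (8, 9), (0, 10).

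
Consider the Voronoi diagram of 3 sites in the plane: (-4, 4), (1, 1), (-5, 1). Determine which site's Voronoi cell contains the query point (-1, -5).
Nearest site = (1, 1)

The Voronoi cell of site s contains exactly those query points closer to s than to any other site. Compute squared distances from q = (-1, -5) to each site:
  (1 − -1)² + (1 − -5)² = 40
  (-5 − -1)² + (1 − -5)² = 52
  (-4 − -1)² + (4 − -5)² = 90
Minimum is attained by (1, 1), so q lies in its Voronoi cell.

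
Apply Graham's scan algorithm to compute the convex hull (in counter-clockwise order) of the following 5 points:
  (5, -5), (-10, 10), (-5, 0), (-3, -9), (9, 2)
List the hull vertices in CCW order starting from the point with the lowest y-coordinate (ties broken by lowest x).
Hull (CCW) = [(-3, -9), (5, -5), (9, 2), (-10, 10)]

Graham scan procedure:
  1. Find the pivot p₀ = point with lowest y (tie → lowest x): (-3, -9).
  2. Sort the remaining points by polar angle around p₀.
  3. Walk through sorted points, maintaining a stack; pop the top while the last three entries make a non-left turn (cross product ≤ 0).
  4. Final stack is the convex hull in CCW order: (-3, -9), (5, -5), (9, 2), (-10, 10).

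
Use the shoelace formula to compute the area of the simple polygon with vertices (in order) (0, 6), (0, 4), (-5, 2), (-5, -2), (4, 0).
Area = 36

Shoelace formula: Area = (1/2) |Σ_i (x_i · y_{i+1} − x_{i+1} · y_i)| (indices mod n). Compute each cross term:
  (0)(4) − (0)(6) = 0
  (0)(2) − (-5)(4) = 20
  (-5)(-2) − (-5)(2) = 20
  (-5)(0) − (4)(-2) = 8
  (4)(6) − (0)(0) = 24
Sum = 72, so (signed) Area = 72/2 = 36, |Area| = 36.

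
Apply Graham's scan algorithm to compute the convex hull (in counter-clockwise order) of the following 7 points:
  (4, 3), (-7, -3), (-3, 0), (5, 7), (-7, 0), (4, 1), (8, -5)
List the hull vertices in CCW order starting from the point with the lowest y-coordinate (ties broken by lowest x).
Hull (CCW) = [(8, -5), (5, 7), (-7, 0), (-7, -3)]

Graham scan procedure:
  1. Find the pivot p₀ = point with lowest y (tie → lowest x): (8, -5).
  2. Sort the remaining points by polar angle around p₀.
  3. Walk through sorted points, maintaining a stack; pop the top while the last three entries make a non-left turn (cross product ≤ 0).
  4. Final stack is the convex hull in CCW order: (8, -5), (5, 7), (-7, 0), (-7, -3).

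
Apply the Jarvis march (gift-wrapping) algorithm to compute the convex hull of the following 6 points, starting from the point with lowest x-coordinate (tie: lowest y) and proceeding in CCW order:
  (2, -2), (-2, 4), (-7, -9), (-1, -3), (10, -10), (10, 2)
Hull (CCW) = [(-7, -9), (10, -10), (10, 2), (-2, 4)]

Jarvis march: at each step, from the current hull vertex p, select the next vertex q as the point such that every other point lies strictly to the left of (or on) the directed line p → q. (Equivalently: for every other point r, the cross product (q − p) × (r − p) ≥ 0.)
Starting point (lowest x, tie lowest y): (-7, -9). Wrap until returning to start. Resulting hull: (-7, -9), (10, -10), (10, 2), (-2, 4).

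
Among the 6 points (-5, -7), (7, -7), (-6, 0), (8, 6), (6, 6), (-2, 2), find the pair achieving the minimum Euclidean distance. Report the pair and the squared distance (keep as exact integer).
Pair = ((8, 6), (6, 6)); squared distance = 4

Compute all C(6, 2) = 15 pairwise squared distances (x_i − x_j)² + (y_i − y_j)². The minimum is 4, attained by the pair ((8, 6), (6, 6)).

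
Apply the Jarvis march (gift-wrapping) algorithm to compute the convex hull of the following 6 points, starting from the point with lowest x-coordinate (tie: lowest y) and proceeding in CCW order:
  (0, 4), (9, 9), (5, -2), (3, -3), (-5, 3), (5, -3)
Hull (CCW) = [(-5, 3), (3, -3), (5, -3), (9, 9)]

Jarvis march: at each step, from the current hull vertex p, select the next vertex q as the point such that every other point lies strictly to the left of (or on) the directed line p → q. (Equivalently: for every other point r, the cross product (q − p) × (r − p) ≥ 0.)
Starting point (lowest x, tie lowest y): (-5, 3). Wrap until returning to start. Resulting hull: (-5, 3), (3, -3), (5, -3), (9, 9).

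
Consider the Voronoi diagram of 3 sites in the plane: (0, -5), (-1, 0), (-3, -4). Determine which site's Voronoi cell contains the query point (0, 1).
Nearest site = (-1, 0)

The Voronoi cell of site s contains exactly those query points closer to s than to any other site. Compute squared distances from q = (0, 1) to each site:
  (-1 − 0)² + (0 − 1)² = 2
  (-3 − 0)² + (-4 − 1)² = 34
  (0 − 0)² + (-5 − 1)² = 36
Minimum is attained by (-1, 0), so q lies in its Voronoi cell.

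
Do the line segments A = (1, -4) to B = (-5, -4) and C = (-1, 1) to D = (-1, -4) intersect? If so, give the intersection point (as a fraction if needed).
Yes; intersection at (-1, -4) (t = 1/3 on AB, s = 1 on CD)

Parametrize AB as A + t(B − A) = (1 + -6 t, -4 + 0 t) and CD as C + s(D − C) = (-1 + 0 s, 1 + -5 s). Solve the linear system for (t, s). Determinant = -30 ≠ 0, so a unique intersection of the containing lines exists. Solution: t = 1/3, s = 1 — both in [0, 1], so the segments cross. Intersection point: (-1, -4).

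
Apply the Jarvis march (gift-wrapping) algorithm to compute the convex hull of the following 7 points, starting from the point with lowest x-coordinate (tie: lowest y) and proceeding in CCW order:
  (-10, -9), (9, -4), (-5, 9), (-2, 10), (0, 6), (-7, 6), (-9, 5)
Hull (CCW) = [(-10, -9), (9, -4), (-2, 10), (-5, 9), (-9, 5)]

Jarvis march: at each step, from the current hull vertex p, select the next vertex q as the point such that every other point lies strictly to the left of (or on) the directed line p → q. (Equivalently: for every other point r, the cross product (q − p) × (r − p) ≥ 0.)
Starting point (lowest x, tie lowest y): (-10, -9). Wrap until returning to start. Resulting hull: (-10, -9), (9, -4), (-2, 10), (-5, 9), (-9, 5).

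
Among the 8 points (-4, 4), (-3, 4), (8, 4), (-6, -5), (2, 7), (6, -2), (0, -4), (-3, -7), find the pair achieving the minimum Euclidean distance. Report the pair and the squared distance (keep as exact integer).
Pair = ((-4, 4), (-3, 4)); squared distance = 1

Compute all C(8, 2) = 28 pairwise squared distances (x_i − x_j)² + (y_i − y_j)². The minimum is 1, attained by the pair ((-4, 4), (-3, 4)).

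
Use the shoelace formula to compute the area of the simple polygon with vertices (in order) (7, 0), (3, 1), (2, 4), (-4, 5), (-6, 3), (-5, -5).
Area = 141/2

Shoelace formula: Area = (1/2) |Σ_i (x_i · y_{i+1} − x_{i+1} · y_i)| (indices mod n). Compute each cross term:
  (7)(1) − (3)(0) = 7
  (3)(4) − (2)(1) = 10
  (2)(5) − (-4)(4) = 26
  (-4)(3) − (-6)(5) = 18
  (-6)(-5) − (-5)(3) = 45
  (-5)(0) − (7)(-5) = 35
Sum = 141, so (signed) Area = 141/2 = 141/2, |Area| = 141/2.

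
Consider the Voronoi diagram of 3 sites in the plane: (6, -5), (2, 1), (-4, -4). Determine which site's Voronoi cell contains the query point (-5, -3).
Nearest site = (-4, -4)

The Voronoi cell of site s contains exactly those query points closer to s than to any other site. Compute squared distances from q = (-5, -3) to each site:
  (-4 − -5)² + (-4 − -3)² = 2
  (2 − -5)² + (1 − -3)² = 65
  (6 − -5)² + (-5 − -3)² = 125
Minimum is attained by (-4, -4), so q lies in its Voronoi cell.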